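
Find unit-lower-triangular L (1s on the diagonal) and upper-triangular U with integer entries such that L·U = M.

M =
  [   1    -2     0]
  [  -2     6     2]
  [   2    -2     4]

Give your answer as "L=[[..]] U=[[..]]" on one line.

  row1 -= -2·row0 → [0,2,2]
  row2 -= 2·row0 → [0,2,4]
  row2 -= 1·row1 → [0,0,2]

L=[[1,0,0],[-2,1,0],[2,1,1]] U=[[1,-2,0],[0,2,2],[0,0,2]]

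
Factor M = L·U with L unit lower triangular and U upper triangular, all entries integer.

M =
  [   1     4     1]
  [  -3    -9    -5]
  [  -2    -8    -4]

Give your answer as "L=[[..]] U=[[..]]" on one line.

L=[[1,0,0],[-3,1,0],[-2,0,1]] U=[[1,4,1],[0,3,-2],[0,0,-2]]

  row1 -= -3·row0 → [0,3,-2]
  row2 -= -2·row0 → [0,0,-2]
  row2 -= 0·row1 → [0,0,-2]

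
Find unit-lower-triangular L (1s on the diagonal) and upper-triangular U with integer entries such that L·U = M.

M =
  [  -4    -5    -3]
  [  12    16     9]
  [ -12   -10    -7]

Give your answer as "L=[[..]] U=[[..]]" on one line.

  row1 -= -3·row0 → [0,1,0]
  row2 -= 3·row0 → [0,5,2]
  row2 -= 5·row1 → [0,0,2]

L=[[1,0,0],[-3,1,0],[3,5,1]] U=[[-4,-5,-3],[0,1,0],[0,0,2]]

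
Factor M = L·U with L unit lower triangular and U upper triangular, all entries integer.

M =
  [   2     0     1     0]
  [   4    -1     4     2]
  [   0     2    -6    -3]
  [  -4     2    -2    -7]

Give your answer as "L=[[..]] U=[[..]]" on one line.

L=[[1,0,0,0],[2,1,0,0],[0,-2,1,0],[-2,-2,-2,1]] U=[[2,0,1,0],[0,-1,2,2],[0,0,-2,1],[0,0,0,-1]]

  row1 -= 2·row0 → [0,-1,2,2]
  row2 -= 0·row0 → [0,2,-6,-3]
  row3 -= -2·row0 → [0,2,0,-7]
  row2 -= -2·row1 → [0,0,-2,1]
  row3 -= -2·row1 → [0,0,4,-3]
  row3 -= -2·row2 → [0,0,0,-1]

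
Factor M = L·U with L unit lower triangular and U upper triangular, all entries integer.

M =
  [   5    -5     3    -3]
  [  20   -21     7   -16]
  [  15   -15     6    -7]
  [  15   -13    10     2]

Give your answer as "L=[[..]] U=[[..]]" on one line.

  r1 -= 4·r0 → [0,-1,-5,-4]
  r2 -= 3·r0 → [0,0,-3,2]
  r3 -= 3·r0 → [0,2,1,11]
  r2 -= 0·r1 → [0,0,-3,2]
  r3 -= -2·r1 → [0,0,-9,3]
  r3 -= 3·r2 → [0,0,0,-3]

L=[[1,0,0,0],[4,1,0,0],[3,0,1,0],[3,-2,3,1]] U=[[5,-5,3,-3],[0,-1,-5,-4],[0,0,-3,2],[0,0,0,-3]]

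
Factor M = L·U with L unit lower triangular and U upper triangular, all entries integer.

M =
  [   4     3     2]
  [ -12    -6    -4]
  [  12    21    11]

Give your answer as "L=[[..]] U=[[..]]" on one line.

  R1 -= -3·R0 → [0,3,2]
  R2 -= 3·R0 → [0,12,5]
  R2 -= 4·R1 → [0,0,-3]

L=[[1,0,0],[-3,1,0],[3,4,1]] U=[[4,3,2],[0,3,2],[0,0,-3]]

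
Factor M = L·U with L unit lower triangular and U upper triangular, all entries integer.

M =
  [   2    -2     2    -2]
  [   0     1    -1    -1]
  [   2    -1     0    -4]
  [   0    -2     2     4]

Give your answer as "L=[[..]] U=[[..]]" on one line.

  r1 -= 0·r0 → [0,1,-1,-1]
  r2 -= 1·r0 → [0,1,-2,-2]
  r3 -= 0·r0 → [0,-2,2,4]
  r2 -= 1·r1 → [0,0,-1,-1]
  r3 -= -2·r1 → [0,0,0,2]
  r3 -= 0·r2 → [0,0,0,2]

L=[[1,0,0,0],[0,1,0,0],[1,1,1,0],[0,-2,0,1]] U=[[2,-2,2,-2],[0,1,-1,-1],[0,0,-1,-1],[0,0,0,2]]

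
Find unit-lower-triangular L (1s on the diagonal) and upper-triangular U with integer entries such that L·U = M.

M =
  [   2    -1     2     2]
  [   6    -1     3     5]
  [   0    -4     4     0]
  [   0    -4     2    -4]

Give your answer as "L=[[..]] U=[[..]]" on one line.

  r1 -= 3·r0 → [0,2,-3,-1]
  r2 -= 0·r0 → [0,-4,4,0]
  r3 -= 0·r0 → [0,-4,2,-4]
  r2 -= -2·r1 → [0,0,-2,-2]
  r3 -= -2·r1 → [0,0,-4,-6]
  r3 -= 2·r2 → [0,0,0,-2]

L=[[1,0,0,0],[3,1,0,0],[0,-2,1,0],[0,-2,2,1]] U=[[2,-1,2,2],[0,2,-3,-1],[0,0,-2,-2],[0,0,0,-2]]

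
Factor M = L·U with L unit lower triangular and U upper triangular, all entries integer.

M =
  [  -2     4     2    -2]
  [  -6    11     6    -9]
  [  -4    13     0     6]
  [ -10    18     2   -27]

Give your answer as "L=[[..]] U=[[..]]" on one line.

L=[[1,0,0,0],[3,1,0,0],[2,-5,1,0],[5,2,2,1]] U=[[-2,4,2,-2],[0,-1,0,-3],[0,0,-4,-5],[0,0,0,-1]]

  row1 -= 3·row0 → [0,-1,0,-3]
  row2 -= 2·row0 → [0,5,-4,10]
  row3 -= 5·row0 → [0,-2,-8,-17]
  row2 -= -5·row1 → [0,0,-4,-5]
  row3 -= 2·row1 → [0,0,-8,-11]
  row3 -= 2·row2 → [0,0,0,-1]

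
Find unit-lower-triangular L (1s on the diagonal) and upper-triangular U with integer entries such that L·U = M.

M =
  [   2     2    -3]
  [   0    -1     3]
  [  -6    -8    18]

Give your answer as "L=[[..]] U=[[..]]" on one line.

L=[[1,0,0],[0,1,0],[-3,2,1]] U=[[2,2,-3],[0,-1,3],[0,0,3]]

  R1 -= 0·R0 → [0,-1,3]
  R2 -= -3·R0 → [0,-2,9]
  R2 -= 2·R1 → [0,0,3]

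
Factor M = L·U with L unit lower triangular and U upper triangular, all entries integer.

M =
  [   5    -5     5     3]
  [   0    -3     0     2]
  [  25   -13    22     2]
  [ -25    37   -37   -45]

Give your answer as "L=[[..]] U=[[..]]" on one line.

L=[[1,0,0,0],[0,1,0,0],[5,-4,1,0],[-5,-4,4,1]] U=[[5,-5,5,3],[0,-3,0,2],[0,0,-3,-5],[0,0,0,-2]]

  r1 -= 0·r0 → [0,-3,0,2]
  r2 -= 5·r0 → [0,12,-3,-13]
  r3 -= -5·r0 → [0,12,-12,-30]
  r2 -= -4·r1 → [0,0,-3,-5]
  r3 -= -4·r1 → [0,0,-12,-22]
  r3 -= 4·r2 → [0,0,0,-2]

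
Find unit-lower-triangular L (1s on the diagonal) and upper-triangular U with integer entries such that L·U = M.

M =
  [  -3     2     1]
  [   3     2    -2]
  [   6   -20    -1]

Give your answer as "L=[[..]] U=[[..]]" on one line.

  R1 -= -1·R0 → [0,4,-1]
  R2 -= -2·R0 → [0,-16,1]
  R2 -= -4·R1 → [0,0,-3]

L=[[1,0,0],[-1,1,0],[-2,-4,1]] U=[[-3,2,1],[0,4,-1],[0,0,-3]]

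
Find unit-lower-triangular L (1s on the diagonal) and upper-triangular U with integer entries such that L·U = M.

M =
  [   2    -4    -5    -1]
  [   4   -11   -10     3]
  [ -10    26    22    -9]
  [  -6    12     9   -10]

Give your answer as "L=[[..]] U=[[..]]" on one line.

  row1 -= 2·row0 → [0,-3,0,5]
  row2 -= -5·row0 → [0,6,-3,-14]
  row3 -= -3·row0 → [0,0,-6,-13]
  row2 -= -2·row1 → [0,0,-3,-4]
  row3 -= 0·row1 → [0,0,-6,-13]
  row3 -= 2·row2 → [0,0,0,-5]

L=[[1,0,0,0],[2,1,0,0],[-5,-2,1,0],[-3,0,2,1]] U=[[2,-4,-5,-1],[0,-3,0,5],[0,0,-3,-4],[0,0,0,-5]]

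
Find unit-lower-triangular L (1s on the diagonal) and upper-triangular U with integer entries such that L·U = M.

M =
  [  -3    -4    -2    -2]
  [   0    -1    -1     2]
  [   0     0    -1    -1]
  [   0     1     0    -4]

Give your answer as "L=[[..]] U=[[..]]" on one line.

  row1 -= 0·row0 → [0,-1,-1,2]
  row2 -= 0·row0 → [0,0,-1,-1]
  row3 -= 0·row0 → [0,1,0,-4]
  row2 -= 0·row1 → [0,0,-1,-1]
  row3 -= -1·row1 → [0,0,-1,-2]
  row3 -= 1·row2 → [0,0,0,-1]

L=[[1,0,0,0],[0,1,0,0],[0,0,1,0],[0,-1,1,1]] U=[[-3,-4,-2,-2],[0,-1,-1,2],[0,0,-1,-1],[0,0,0,-1]]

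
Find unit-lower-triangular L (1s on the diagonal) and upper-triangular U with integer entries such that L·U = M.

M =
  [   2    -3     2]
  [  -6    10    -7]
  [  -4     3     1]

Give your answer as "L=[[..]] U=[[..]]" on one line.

L=[[1,0,0],[-3,1,0],[-2,-3,1]] U=[[2,-3,2],[0,1,-1],[0,0,2]]

  R1 -= -3·R0 → [0,1,-1]
  R2 -= -2·R0 → [0,-3,5]
  R2 -= -3·R1 → [0,0,2]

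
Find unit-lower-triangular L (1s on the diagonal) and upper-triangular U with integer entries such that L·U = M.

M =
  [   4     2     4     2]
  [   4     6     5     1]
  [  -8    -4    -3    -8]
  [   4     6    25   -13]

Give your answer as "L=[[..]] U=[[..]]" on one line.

  R1 -= 1·R0 → [0,4,1,-1]
  R2 -= -2·R0 → [0,0,5,-4]
  R3 -= 1·R0 → [0,4,21,-15]
  R2 -= 0·R1 → [0,0,5,-4]
  R3 -= 1·R1 → [0,0,20,-14]
  R3 -= 4·R2 → [0,0,0,2]

L=[[1,0,0,0],[1,1,0,0],[-2,0,1,0],[1,1,4,1]] U=[[4,2,4,2],[0,4,1,-1],[0,0,5,-4],[0,0,0,2]]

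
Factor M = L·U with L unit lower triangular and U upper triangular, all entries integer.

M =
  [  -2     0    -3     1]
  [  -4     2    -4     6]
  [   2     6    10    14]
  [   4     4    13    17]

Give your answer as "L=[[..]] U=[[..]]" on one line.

L=[[1,0,0,0],[2,1,0,0],[-1,3,1,0],[-2,2,3,1]] U=[[-2,0,-3,1],[0,2,2,4],[0,0,1,3],[0,0,0,2]]

  r1 -= 2·r0 → [0,2,2,4]
  r2 -= -1·r0 → [0,6,7,15]
  r3 -= -2·r0 → [0,4,7,19]
  r2 -= 3·r1 → [0,0,1,3]
  r3 -= 2·r1 → [0,0,3,11]
  r3 -= 3·r2 → [0,0,0,2]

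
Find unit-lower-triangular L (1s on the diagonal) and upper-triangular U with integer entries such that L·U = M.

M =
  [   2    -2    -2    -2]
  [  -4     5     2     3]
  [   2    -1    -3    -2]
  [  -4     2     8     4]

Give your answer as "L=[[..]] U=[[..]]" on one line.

  row1 -= -2·row0 → [0,1,-2,-1]
  row2 -= 1·row0 → [0,1,-1,0]
  row3 -= -2·row0 → [0,-2,4,0]
  row2 -= 1·row1 → [0,0,1,1]
  row3 -= -2·row1 → [0,0,0,-2]
  row3 -= 0·row2 → [0,0,0,-2]

L=[[1,0,0,0],[-2,1,0,0],[1,1,1,0],[-2,-2,0,1]] U=[[2,-2,-2,-2],[0,1,-2,-1],[0,0,1,1],[0,0,0,-2]]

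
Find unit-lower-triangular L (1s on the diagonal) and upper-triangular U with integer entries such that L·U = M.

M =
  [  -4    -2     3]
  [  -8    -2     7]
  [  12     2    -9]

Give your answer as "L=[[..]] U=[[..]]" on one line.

L=[[1,0,0],[2,1,0],[-3,-2,1]] U=[[-4,-2,3],[0,2,1],[0,0,2]]

  row1 -= 2·row0 → [0,2,1]
  row2 -= -3·row0 → [0,-4,0]
  row2 -= -2·row1 → [0,0,2]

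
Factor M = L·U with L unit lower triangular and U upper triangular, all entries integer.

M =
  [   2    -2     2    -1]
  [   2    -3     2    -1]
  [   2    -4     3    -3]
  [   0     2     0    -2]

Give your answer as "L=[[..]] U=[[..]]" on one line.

  R1 -= 1·R0 → [0,-1,0,0]
  R2 -= 1·R0 → [0,-2,1,-2]
  R3 -= 0·R0 → [0,2,0,-2]
  R2 -= 2·R1 → [0,0,1,-2]
  R3 -= -2·R1 → [0,0,0,-2]
  R3 -= 0·R2 → [0,0,0,-2]

L=[[1,0,0,0],[1,1,0,0],[1,2,1,0],[0,-2,0,1]] U=[[2,-2,2,-1],[0,-1,0,0],[0,0,1,-2],[0,0,0,-2]]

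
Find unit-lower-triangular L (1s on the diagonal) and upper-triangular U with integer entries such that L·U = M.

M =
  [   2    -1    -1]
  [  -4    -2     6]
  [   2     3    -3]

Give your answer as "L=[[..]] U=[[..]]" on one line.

  r1 -= -2·r0 → [0,-4,4]
  r2 -= 1·r0 → [0,4,-2]
  r2 -= -1·r1 → [0,0,2]

L=[[1,0,0],[-2,1,0],[1,-1,1]] U=[[2,-1,-1],[0,-4,4],[0,0,2]]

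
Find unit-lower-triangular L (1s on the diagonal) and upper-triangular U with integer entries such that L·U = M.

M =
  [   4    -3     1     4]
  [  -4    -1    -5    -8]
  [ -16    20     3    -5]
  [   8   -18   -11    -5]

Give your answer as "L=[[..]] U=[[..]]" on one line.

L=[[1,0,0,0],[-1,1,0,0],[-4,-2,1,0],[2,3,1,1]] U=[[4,-3,1,4],[0,-4,-4,-4],[0,0,-1,3],[0,0,0,-4]]

  R1 -= -1·R0 → [0,-4,-4,-4]
  R2 -= -4·R0 → [0,8,7,11]
  R3 -= 2·R0 → [0,-12,-13,-13]
  R2 -= -2·R1 → [0,0,-1,3]
  R3 -= 3·R1 → [0,0,-1,-1]
  R3 -= 1·R2 → [0,0,0,-4]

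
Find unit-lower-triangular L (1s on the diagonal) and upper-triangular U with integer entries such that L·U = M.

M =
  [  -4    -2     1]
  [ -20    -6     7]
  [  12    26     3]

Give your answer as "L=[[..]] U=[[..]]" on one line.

  R1 -= 5·R0 → [0,4,2]
  R2 -= -3·R0 → [0,20,6]
  R2 -= 5·R1 → [0,0,-4]

L=[[1,0,0],[5,1,0],[-3,5,1]] U=[[-4,-2,1],[0,4,2],[0,0,-4]]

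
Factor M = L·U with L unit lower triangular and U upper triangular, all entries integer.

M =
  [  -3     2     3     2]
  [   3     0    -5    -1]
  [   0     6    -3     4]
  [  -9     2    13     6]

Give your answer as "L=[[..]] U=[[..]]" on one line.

  row1 -= -1·row0 → [0,2,-2,1]
  row2 -= 0·row0 → [0,6,-3,4]
  row3 -= 3·row0 → [0,-4,4,0]
  row2 -= 3·row1 → [0,0,3,1]
  row3 -= -2·row1 → [0,0,0,2]
  row3 -= 0·row2 → [0,0,0,2]

L=[[1,0,0,0],[-1,1,0,0],[0,3,1,0],[3,-2,0,1]] U=[[-3,2,3,2],[0,2,-2,1],[0,0,3,1],[0,0,0,2]]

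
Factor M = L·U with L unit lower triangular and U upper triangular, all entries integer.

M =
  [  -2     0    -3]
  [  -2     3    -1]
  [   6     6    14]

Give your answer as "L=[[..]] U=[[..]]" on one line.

  row1 -= 1·row0 → [0,3,2]
  row2 -= -3·row0 → [0,6,5]
  row2 -= 2·row1 → [0,0,1]

L=[[1,0,0],[1,1,0],[-3,2,1]] U=[[-2,0,-3],[0,3,2],[0,0,1]]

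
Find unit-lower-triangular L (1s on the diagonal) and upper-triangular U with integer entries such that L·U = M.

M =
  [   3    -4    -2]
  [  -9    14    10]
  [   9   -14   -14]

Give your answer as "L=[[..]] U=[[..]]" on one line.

L=[[1,0,0],[-3,1,0],[3,-1,1]] U=[[3,-4,-2],[0,2,4],[0,0,-4]]

  r1 -= -3·r0 → [0,2,4]
  r2 -= 3·r0 → [0,-2,-8]
  r2 -= -1·r1 → [0,0,-4]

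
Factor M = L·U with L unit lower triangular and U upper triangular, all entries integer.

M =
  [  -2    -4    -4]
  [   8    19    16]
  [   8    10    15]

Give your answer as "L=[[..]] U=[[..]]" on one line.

L=[[1,0,0],[-4,1,0],[-4,-2,1]] U=[[-2,-4,-4],[0,3,0],[0,0,-1]]

  row1 -= -4·row0 → [0,3,0]
  row2 -= -4·row0 → [0,-6,-1]
  row2 -= -2·row1 → [0,0,-1]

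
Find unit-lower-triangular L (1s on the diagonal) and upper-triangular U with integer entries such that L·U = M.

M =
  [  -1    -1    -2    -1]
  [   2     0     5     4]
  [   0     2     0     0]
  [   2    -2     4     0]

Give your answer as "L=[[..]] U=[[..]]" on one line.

L=[[1,0,0,0],[-2,1,0,0],[0,-1,1,0],[-2,2,-2,1]] U=[[-1,-1,-2,-1],[0,-2,1,2],[0,0,1,2],[0,0,0,-2]]

  R1 -= -2·R0 → [0,-2,1,2]
  R2 -= 0·R0 → [0,2,0,0]
  R3 -= -2·R0 → [0,-4,0,-2]
  R2 -= -1·R1 → [0,0,1,2]
  R3 -= 2·R1 → [0,0,-2,-6]
  R3 -= -2·R2 → [0,0,0,-2]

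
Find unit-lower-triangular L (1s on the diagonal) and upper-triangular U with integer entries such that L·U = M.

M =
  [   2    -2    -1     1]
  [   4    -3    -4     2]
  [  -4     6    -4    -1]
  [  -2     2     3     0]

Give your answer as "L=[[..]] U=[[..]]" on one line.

  row1 -= 2·row0 → [0,1,-2,0]
  row2 -= -2·row0 → [0,2,-6,1]
  row3 -= -1·row0 → [0,0,2,1]
  row2 -= 2·row1 → [0,0,-2,1]
  row3 -= 0·row1 → [0,0,2,1]
  row3 -= -1·row2 → [0,0,0,2]

L=[[1,0,0,0],[2,1,0,0],[-2,2,1,0],[-1,0,-1,1]] U=[[2,-2,-1,1],[0,1,-2,0],[0,0,-2,1],[0,0,0,2]]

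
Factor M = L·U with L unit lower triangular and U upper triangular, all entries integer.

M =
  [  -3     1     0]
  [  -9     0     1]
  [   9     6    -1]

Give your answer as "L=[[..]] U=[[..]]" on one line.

  R1 -= 3·R0 → [0,-3,1]
  R2 -= -3·R0 → [0,9,-1]
  R2 -= -3·R1 → [0,0,2]

L=[[1,0,0],[3,1,0],[-3,-3,1]] U=[[-3,1,0],[0,-3,1],[0,0,2]]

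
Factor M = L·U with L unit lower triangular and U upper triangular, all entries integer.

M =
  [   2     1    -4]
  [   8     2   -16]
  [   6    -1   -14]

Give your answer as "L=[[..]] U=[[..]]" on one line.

L=[[1,0,0],[4,1,0],[3,2,1]] U=[[2,1,-4],[0,-2,0],[0,0,-2]]

  r1 -= 4·r0 → [0,-2,0]
  r2 -= 3·r0 → [0,-4,-2]
  r2 -= 2·r1 → [0,0,-2]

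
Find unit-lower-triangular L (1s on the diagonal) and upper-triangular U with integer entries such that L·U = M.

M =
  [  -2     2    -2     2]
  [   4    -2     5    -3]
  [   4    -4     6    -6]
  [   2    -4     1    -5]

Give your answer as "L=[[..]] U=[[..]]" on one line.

  row1 -= -2·row0 → [0,2,1,1]
  row2 -= -2·row0 → [0,0,2,-2]
  row3 -= -1·row0 → [0,-2,-1,-3]
  row2 -= 0·row1 → [0,0,2,-2]
  row3 -= -1·row1 → [0,0,0,-2]
  row3 -= 0·row2 → [0,0,0,-2]

L=[[1,0,0,0],[-2,1,0,0],[-2,0,1,0],[-1,-1,0,1]] U=[[-2,2,-2,2],[0,2,1,1],[0,0,2,-2],[0,0,0,-2]]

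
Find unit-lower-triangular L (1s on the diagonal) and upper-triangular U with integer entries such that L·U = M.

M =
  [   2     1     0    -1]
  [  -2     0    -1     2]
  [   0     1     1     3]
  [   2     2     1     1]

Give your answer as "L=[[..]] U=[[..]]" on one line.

L=[[1,0,0,0],[-1,1,0,0],[0,1,1,0],[1,1,1,1]] U=[[2,1,0,-1],[0,1,-1,1],[0,0,2,2],[0,0,0,-1]]

  R1 -= -1·R0 → [0,1,-1,1]
  R2 -= 0·R0 → [0,1,1,3]
  R3 -= 1·R0 → [0,1,1,2]
  R2 -= 1·R1 → [0,0,2,2]
  R3 -= 1·R1 → [0,0,2,1]
  R3 -= 1·R2 → [0,0,0,-1]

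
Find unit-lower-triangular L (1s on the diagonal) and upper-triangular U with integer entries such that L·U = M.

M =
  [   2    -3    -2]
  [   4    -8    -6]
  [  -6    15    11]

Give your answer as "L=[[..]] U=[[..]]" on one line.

L=[[1,0,0],[2,1,0],[-3,-3,1]] U=[[2,-3,-2],[0,-2,-2],[0,0,-1]]

  R1 -= 2·R0 → [0,-2,-2]
  R2 -= -3·R0 → [0,6,5]
  R2 -= -3·R1 → [0,0,-1]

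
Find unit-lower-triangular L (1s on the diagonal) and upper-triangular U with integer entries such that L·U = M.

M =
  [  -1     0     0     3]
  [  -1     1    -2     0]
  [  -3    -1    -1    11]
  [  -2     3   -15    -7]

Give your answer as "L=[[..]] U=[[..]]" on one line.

  row1 -= 1·row0 → [0,1,-2,-3]
  row2 -= 3·row0 → [0,-1,-1,2]
  row3 -= 2·row0 → [0,3,-15,-13]
  row2 -= -1·row1 → [0,0,-3,-1]
  row3 -= 3·row1 → [0,0,-9,-4]
  row3 -= 3·row2 → [0,0,0,-1]

L=[[1,0,0,0],[1,1,0,0],[3,-1,1,0],[2,3,3,1]] U=[[-1,0,0,3],[0,1,-2,-3],[0,0,-3,-1],[0,0,0,-1]]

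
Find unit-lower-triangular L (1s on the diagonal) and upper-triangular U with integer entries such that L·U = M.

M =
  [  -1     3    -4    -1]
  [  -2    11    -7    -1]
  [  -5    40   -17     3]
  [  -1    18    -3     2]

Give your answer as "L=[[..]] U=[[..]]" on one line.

  r1 -= 2·r0 → [0,5,1,1]
  r2 -= 5·r0 → [0,25,3,8]
  r3 -= 1·r0 → [0,15,1,3]
  r2 -= 5·r1 → [0,0,-2,3]
  r3 -= 3·r1 → [0,0,-2,0]
  r3 -= 1·r2 → [0,0,0,-3]

L=[[1,0,0,0],[2,1,0,0],[5,5,1,0],[1,3,1,1]] U=[[-1,3,-4,-1],[0,5,1,1],[0,0,-2,3],[0,0,0,-3]]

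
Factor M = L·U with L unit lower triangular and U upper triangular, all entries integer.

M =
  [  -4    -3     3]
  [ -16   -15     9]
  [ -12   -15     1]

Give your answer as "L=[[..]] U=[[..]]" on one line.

  R1 -= 4·R0 → [0,-3,-3]
  R2 -= 3·R0 → [0,-6,-8]
  R2 -= 2·R1 → [0,0,-2]

L=[[1,0,0],[4,1,0],[3,2,1]] U=[[-4,-3,3],[0,-3,-3],[0,0,-2]]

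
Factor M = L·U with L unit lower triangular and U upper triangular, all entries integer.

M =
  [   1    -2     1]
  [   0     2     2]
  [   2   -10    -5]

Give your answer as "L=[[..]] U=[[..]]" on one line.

  r1 -= 0·r0 → [0,2,2]
  r2 -= 2·r0 → [0,-6,-7]
  r2 -= -3·r1 → [0,0,-1]

L=[[1,0,0],[0,1,0],[2,-3,1]] U=[[1,-2,1],[0,2,2],[0,0,-1]]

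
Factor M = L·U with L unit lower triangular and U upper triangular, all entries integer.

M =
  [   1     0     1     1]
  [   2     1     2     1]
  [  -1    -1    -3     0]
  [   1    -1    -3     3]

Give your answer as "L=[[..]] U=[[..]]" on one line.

  r1 -= 2·r0 → [0,1,0,-1]
  r2 -= -1·r0 → [0,-1,-2,1]
  r3 -= 1·r0 → [0,-1,-4,2]
  r2 -= -1·r1 → [0,0,-2,0]
  r3 -= -1·r1 → [0,0,-4,1]
  r3 -= 2·r2 → [0,0,0,1]

L=[[1,0,0,0],[2,1,0,0],[-1,-1,1,0],[1,-1,2,1]] U=[[1,0,1,1],[0,1,0,-1],[0,0,-2,0],[0,0,0,1]]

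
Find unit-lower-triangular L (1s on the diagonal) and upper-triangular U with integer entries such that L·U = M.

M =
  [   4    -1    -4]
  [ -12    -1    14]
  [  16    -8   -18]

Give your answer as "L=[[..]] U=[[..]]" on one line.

  r1 -= -3·r0 → [0,-4,2]
  r2 -= 4·r0 → [0,-4,-2]
  r2 -= 1·r1 → [0,0,-4]

L=[[1,0,0],[-3,1,0],[4,1,1]] U=[[4,-1,-4],[0,-4,2],[0,0,-4]]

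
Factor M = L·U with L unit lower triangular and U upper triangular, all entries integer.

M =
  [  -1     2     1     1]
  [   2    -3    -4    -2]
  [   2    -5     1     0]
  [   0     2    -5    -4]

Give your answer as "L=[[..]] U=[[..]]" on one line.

  r1 -= -2·r0 → [0,1,-2,0]
  r2 -= -2·r0 → [0,-1,3,2]
  r3 -= 0·r0 → [0,2,-5,-4]
  r2 -= -1·r1 → [0,0,1,2]
  r3 -= 2·r1 → [0,0,-1,-4]
  r3 -= -1·r2 → [0,0,0,-2]

L=[[1,0,0,0],[-2,1,0,0],[-2,-1,1,0],[0,2,-1,1]] U=[[-1,2,1,1],[0,1,-2,0],[0,0,1,2],[0,0,0,-2]]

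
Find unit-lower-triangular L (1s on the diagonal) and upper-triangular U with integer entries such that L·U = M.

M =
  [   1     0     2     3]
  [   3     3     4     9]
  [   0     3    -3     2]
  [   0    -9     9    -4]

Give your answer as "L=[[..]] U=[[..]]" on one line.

L=[[1,0,0,0],[3,1,0,0],[0,1,1,0],[0,-3,-3,1]] U=[[1,0,2,3],[0,3,-2,0],[0,0,-1,2],[0,0,0,2]]

  row1 -= 3·row0 → [0,3,-2,0]
  row2 -= 0·row0 → [0,3,-3,2]
  row3 -= 0·row0 → [0,-9,9,-4]
  row2 -= 1·row1 → [0,0,-1,2]
  row3 -= -3·row1 → [0,0,3,-4]
  row3 -= -3·row2 → [0,0,0,2]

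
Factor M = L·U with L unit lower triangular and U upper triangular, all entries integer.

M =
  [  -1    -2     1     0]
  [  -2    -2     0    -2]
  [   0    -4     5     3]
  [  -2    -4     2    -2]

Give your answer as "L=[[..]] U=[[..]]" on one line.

  R1 -= 2·R0 → [0,2,-2,-2]
  R2 -= 0·R0 → [0,-4,5,3]
  R3 -= 2·R0 → [0,0,0,-2]
  R2 -= -2·R1 → [0,0,1,-1]
  R3 -= 0·R1 → [0,0,0,-2]
  R3 -= 0·R2 → [0,0,0,-2]

L=[[1,0,0,0],[2,1,0,0],[0,-2,1,0],[2,0,0,1]] U=[[-1,-2,1,0],[0,2,-2,-2],[0,0,1,-1],[0,0,0,-2]]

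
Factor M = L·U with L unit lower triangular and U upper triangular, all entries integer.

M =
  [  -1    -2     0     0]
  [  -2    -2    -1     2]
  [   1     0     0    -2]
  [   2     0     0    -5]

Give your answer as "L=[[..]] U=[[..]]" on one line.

  row1 -= 2·row0 → [0,2,-1,2]
  row2 -= -1·row0 → [0,-2,0,-2]
  row3 -= -2·row0 → [0,-4,0,-5]
  row2 -= -1·row1 → [0,0,-1,0]
  row3 -= -2·row1 → [0,0,-2,-1]
  row3 -= 2·row2 → [0,0,0,-1]

L=[[1,0,0,0],[2,1,0,0],[-1,-1,1,0],[-2,-2,2,1]] U=[[-1,-2,0,0],[0,2,-1,2],[0,0,-1,0],[0,0,0,-1]]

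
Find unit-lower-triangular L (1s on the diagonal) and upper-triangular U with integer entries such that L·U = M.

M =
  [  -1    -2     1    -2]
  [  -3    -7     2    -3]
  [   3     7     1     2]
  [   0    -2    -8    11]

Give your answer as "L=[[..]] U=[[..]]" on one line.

L=[[1,0,0,0],[3,1,0,0],[-3,-1,1,0],[0,2,-2,1]] U=[[-1,-2,1,-2],[0,-1,-1,3],[0,0,3,-1],[0,0,0,3]]

  row1 -= 3·row0 → [0,-1,-1,3]
  row2 -= -3·row0 → [0,1,4,-4]
  row3 -= 0·row0 → [0,-2,-8,11]
  row2 -= -1·row1 → [0,0,3,-1]
  row3 -= 2·row1 → [0,0,-6,5]
  row3 -= -2·row2 → [0,0,0,3]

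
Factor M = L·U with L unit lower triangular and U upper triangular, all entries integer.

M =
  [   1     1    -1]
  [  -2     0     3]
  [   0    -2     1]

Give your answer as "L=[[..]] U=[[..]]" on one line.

L=[[1,0,0],[-2,1,0],[0,-1,1]] U=[[1,1,-1],[0,2,1],[0,0,2]]

  R1 -= -2·R0 → [0,2,1]
  R2 -= 0·R0 → [0,-2,1]
  R2 -= -1·R1 → [0,0,2]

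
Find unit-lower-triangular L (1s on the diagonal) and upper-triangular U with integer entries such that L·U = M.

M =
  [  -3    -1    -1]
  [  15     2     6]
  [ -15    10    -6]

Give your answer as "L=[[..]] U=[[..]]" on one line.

  row1 -= -5·row0 → [0,-3,1]
  row2 -= 5·row0 → [0,15,-1]
  row2 -= -5·row1 → [0,0,4]

L=[[1,0,0],[-5,1,0],[5,-5,1]] U=[[-3,-1,-1],[0,-3,1],[0,0,4]]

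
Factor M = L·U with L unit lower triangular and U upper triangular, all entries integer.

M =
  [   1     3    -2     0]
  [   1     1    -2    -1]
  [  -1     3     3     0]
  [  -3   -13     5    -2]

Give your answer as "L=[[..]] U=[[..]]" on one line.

  r1 -= 1·r0 → [0,-2,0,-1]
  r2 -= -1·r0 → [0,6,1,0]
  r3 -= -3·r0 → [0,-4,-1,-2]
  r2 -= -3·r1 → [0,0,1,-3]
  r3 -= 2·r1 → [0,0,-1,0]
  r3 -= -1·r2 → [0,0,0,-3]

L=[[1,0,0,0],[1,1,0,0],[-1,-3,1,0],[-3,2,-1,1]] U=[[1,3,-2,0],[0,-2,0,-1],[0,0,1,-3],[0,0,0,-3]]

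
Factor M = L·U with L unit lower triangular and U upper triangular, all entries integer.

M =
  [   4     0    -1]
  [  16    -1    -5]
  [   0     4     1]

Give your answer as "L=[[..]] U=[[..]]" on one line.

  r1 -= 4·r0 → [0,-1,-1]
  r2 -= 0·r0 → [0,4,1]
  r2 -= -4·r1 → [0,0,-3]

L=[[1,0,0],[4,1,0],[0,-4,1]] U=[[4,0,-1],[0,-1,-1],[0,0,-3]]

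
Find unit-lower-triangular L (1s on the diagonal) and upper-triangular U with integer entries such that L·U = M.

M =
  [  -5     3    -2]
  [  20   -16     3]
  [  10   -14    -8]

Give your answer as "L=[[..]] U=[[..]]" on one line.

  R1 -= -4·R0 → [0,-4,-5]
  R2 -= -2·R0 → [0,-8,-12]
  R2 -= 2·R1 → [0,0,-2]

L=[[1,0,0],[-4,1,0],[-2,2,1]] U=[[-5,3,-2],[0,-4,-5],[0,0,-2]]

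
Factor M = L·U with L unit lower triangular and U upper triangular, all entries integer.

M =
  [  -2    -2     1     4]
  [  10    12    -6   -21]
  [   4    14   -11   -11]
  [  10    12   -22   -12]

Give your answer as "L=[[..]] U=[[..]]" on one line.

L=[[1,0,0,0],[-5,1,0,0],[-2,5,1,0],[-5,1,4,1]] U=[[-2,-2,1,4],[0,2,-1,-1],[0,0,-4,2],[0,0,0,1]]

  row1 -= -5·row0 → [0,2,-1,-1]
  row2 -= -2·row0 → [0,10,-9,-3]
  row3 -= -5·row0 → [0,2,-17,8]
  row2 -= 5·row1 → [0,0,-4,2]
  row3 -= 1·row1 → [0,0,-16,9]
  row3 -= 4·row2 → [0,0,0,1]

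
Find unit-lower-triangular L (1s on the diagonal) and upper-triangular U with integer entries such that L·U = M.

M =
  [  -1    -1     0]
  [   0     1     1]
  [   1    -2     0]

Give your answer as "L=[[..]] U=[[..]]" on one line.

  r1 -= 0·r0 → [0,1,1]
  r2 -= -1·r0 → [0,-3,0]
  r2 -= -3·r1 → [0,0,3]

L=[[1,0,0],[0,1,0],[-1,-3,1]] U=[[-1,-1,0],[0,1,1],[0,0,3]]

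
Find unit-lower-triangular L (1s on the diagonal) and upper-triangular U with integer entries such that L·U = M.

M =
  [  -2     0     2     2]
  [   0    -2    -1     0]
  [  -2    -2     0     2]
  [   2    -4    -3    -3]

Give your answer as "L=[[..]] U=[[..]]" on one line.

  R1 -= 0·R0 → [0,-2,-1,0]
  R2 -= 1·R0 → [0,-2,-2,0]
  R3 -= -1·R0 → [0,-4,-1,-1]
  R2 -= 1·R1 → [0,0,-1,0]
  R3 -= 2·R1 → [0,0,1,-1]
  R3 -= -1·R2 → [0,0,0,-1]

L=[[1,0,0,0],[0,1,0,0],[1,1,1,0],[-1,2,-1,1]] U=[[-2,0,2,2],[0,-2,-1,0],[0,0,-1,0],[0,0,0,-1]]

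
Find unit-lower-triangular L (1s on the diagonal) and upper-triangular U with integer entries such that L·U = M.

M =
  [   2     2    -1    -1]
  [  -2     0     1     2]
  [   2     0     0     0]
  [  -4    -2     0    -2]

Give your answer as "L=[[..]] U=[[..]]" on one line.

  r1 -= -1·r0 → [0,2,0,1]
  r2 -= 1·r0 → [0,-2,1,1]
  r3 -= -2·r0 → [0,2,-2,-4]
  r2 -= -1·r1 → [0,0,1,2]
  r3 -= 1·r1 → [0,0,-2,-5]
  r3 -= -2·r2 → [0,0,0,-1]

L=[[1,0,0,0],[-1,1,0,0],[1,-1,1,0],[-2,1,-2,1]] U=[[2,2,-1,-1],[0,2,0,1],[0,0,1,2],[0,0,0,-1]]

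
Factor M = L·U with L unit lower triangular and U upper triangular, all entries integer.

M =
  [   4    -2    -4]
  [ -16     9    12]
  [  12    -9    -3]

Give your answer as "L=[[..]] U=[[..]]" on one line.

  r1 -= -4·r0 → [0,1,-4]
  r2 -= 3·r0 → [0,-3,9]
  r2 -= -3·r1 → [0,0,-3]

L=[[1,0,0],[-4,1,0],[3,-3,1]] U=[[4,-2,-4],[0,1,-4],[0,0,-3]]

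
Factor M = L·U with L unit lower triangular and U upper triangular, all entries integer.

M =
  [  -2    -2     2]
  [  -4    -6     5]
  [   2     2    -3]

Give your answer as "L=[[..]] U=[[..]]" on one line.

L=[[1,0,0],[2,1,0],[-1,0,1]] U=[[-2,-2,2],[0,-2,1],[0,0,-1]]

  row1 -= 2·row0 → [0,-2,1]
  row2 -= -1·row0 → [0,0,-1]
  row2 -= 0·row1 → [0,0,-1]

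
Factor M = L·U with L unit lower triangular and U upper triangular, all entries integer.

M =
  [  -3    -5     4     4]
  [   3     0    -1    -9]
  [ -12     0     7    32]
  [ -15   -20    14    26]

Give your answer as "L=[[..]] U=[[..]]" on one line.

  row1 -= -1·row0 → [0,-5,3,-5]
  row2 -= 4·row0 → [0,20,-9,16]
  row3 -= 5·row0 → [0,5,-6,6]
  row2 -= -4·row1 → [0,0,3,-4]
  row3 -= -1·row1 → [0,0,-3,1]
  row3 -= -1·row2 → [0,0,0,-3]

L=[[1,0,0,0],[-1,1,0,0],[4,-4,1,0],[5,-1,-1,1]] U=[[-3,-5,4,4],[0,-5,3,-5],[0,0,3,-4],[0,0,0,-3]]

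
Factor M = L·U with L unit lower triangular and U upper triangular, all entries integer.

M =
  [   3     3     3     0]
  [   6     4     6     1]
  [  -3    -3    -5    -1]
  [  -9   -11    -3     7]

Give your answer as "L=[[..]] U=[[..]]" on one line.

  r1 -= 2·r0 → [0,-2,0,1]
  r2 -= -1·r0 → [0,0,-2,-1]
  r3 -= -3·r0 → [0,-2,6,7]
  r2 -= 0·r1 → [0,0,-2,-1]
  r3 -= 1·r1 → [0,0,6,6]
  r3 -= -3·r2 → [0,0,0,3]

L=[[1,0,0,0],[2,1,0,0],[-1,0,1,0],[-3,1,-3,1]] U=[[3,3,3,0],[0,-2,0,1],[0,0,-2,-1],[0,0,0,3]]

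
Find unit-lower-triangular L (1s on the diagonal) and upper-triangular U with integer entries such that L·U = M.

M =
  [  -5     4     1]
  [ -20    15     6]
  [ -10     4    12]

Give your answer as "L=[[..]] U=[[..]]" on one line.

L=[[1,0,0],[4,1,0],[2,4,1]] U=[[-5,4,1],[0,-1,2],[0,0,2]]

  R1 -= 4·R0 → [0,-1,2]
  R2 -= 2·R0 → [0,-4,10]
  R2 -= 4·R1 → [0,0,2]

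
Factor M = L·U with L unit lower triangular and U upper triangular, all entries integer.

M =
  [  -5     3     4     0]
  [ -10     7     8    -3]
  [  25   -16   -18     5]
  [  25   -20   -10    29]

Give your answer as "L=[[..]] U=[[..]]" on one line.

L=[[1,0,0,0],[2,1,0,0],[-5,-1,1,0],[-5,-5,5,1]] U=[[-5,3,4,0],[0,1,0,-3],[0,0,2,2],[0,0,0,4]]

  r1 -= 2·r0 → [0,1,0,-3]
  r2 -= -5·r0 → [0,-1,2,5]
  r3 -= -5·r0 → [0,-5,10,29]
  r2 -= -1·r1 → [0,0,2,2]
  r3 -= -5·r1 → [0,0,10,14]
  r3 -= 5·r2 → [0,0,0,4]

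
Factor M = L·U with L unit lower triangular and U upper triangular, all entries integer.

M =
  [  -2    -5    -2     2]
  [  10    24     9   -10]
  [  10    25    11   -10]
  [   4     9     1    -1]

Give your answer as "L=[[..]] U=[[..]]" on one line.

  row1 -= -5·row0 → [0,-1,-1,0]
  row2 -= -5·row0 → [0,0,1,0]
  row3 -= -2·row0 → [0,-1,-3,3]
  row2 -= 0·row1 → [0,0,1,0]
  row3 -= 1·row1 → [0,0,-2,3]
  row3 -= -2·row2 → [0,0,0,3]

L=[[1,0,0,0],[-5,1,0,0],[-5,0,1,0],[-2,1,-2,1]] U=[[-2,-5,-2,2],[0,-1,-1,0],[0,0,1,0],[0,0,0,3]]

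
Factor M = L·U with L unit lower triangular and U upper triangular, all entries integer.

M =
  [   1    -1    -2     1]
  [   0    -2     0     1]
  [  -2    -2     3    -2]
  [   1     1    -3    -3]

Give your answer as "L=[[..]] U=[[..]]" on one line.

L=[[1,0,0,0],[0,1,0,0],[-2,2,1,0],[1,-1,1,1]] U=[[1,-1,-2,1],[0,-2,0,1],[0,0,-1,-2],[0,0,0,-1]]

  R1 -= 0·R0 → [0,-2,0,1]
  R2 -= -2·R0 → [0,-4,-1,0]
  R3 -= 1·R0 → [0,2,-1,-4]
  R2 -= 2·R1 → [0,0,-1,-2]
  R3 -= -1·R1 → [0,0,-1,-3]
  R3 -= 1·R2 → [0,0,0,-1]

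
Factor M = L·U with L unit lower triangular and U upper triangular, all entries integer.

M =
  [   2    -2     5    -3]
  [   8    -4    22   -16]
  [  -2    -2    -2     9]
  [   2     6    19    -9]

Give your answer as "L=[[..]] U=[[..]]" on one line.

L=[[1,0,0,0],[4,1,0,0],[-1,-1,1,0],[1,2,2,1]] U=[[2,-2,5,-3],[0,4,2,-4],[0,0,5,2],[0,0,0,-2]]

  row1 -= 4·row0 → [0,4,2,-4]
  row2 -= -1·row0 → [0,-4,3,6]
  row3 -= 1·row0 → [0,8,14,-6]
  row2 -= -1·row1 → [0,0,5,2]
  row3 -= 2·row1 → [0,0,10,2]
  row3 -= 2·row2 → [0,0,0,-2]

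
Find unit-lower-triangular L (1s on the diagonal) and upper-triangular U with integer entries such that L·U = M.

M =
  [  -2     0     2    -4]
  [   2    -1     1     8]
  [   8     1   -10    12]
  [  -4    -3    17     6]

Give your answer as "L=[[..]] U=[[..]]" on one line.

L=[[1,0,0,0],[-1,1,0,0],[-4,-1,1,0],[2,3,4,1]] U=[[-2,0,2,-4],[0,-1,3,4],[0,0,1,0],[0,0,0,2]]

  r1 -= -1·r0 → [0,-1,3,4]
  r2 -= -4·r0 → [0,1,-2,-4]
  r3 -= 2·r0 → [0,-3,13,14]
  r2 -= -1·r1 → [0,0,1,0]
  r3 -= 3·r1 → [0,0,4,2]
  r3 -= 4·r2 → [0,0,0,2]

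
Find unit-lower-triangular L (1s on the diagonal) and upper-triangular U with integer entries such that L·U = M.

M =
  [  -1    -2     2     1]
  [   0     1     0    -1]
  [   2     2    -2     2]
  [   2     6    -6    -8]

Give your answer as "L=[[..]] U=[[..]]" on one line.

  R1 -= 0·R0 → [0,1,0,-1]
  R2 -= -2·R0 → [0,-2,2,4]
  R3 -= -2·R0 → [0,2,-2,-6]
  R2 -= -2·R1 → [0,0,2,2]
  R3 -= 2·R1 → [0,0,-2,-4]
  R3 -= -1·R2 → [0,0,0,-2]

L=[[1,0,0,0],[0,1,0,0],[-2,-2,1,0],[-2,2,-1,1]] U=[[-1,-2,2,1],[0,1,0,-1],[0,0,2,2],[0,0,0,-2]]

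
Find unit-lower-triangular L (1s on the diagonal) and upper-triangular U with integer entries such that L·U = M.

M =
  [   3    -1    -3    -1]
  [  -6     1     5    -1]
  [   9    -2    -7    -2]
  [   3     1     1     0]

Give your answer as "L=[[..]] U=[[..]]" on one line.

L=[[1,0,0,0],[-2,1,0,0],[3,-1,1,0],[1,-2,2,1]] U=[[3,-1,-3,-1],[0,-1,-1,-3],[0,0,1,-2],[0,0,0,-1]]

  R1 -= -2·R0 → [0,-1,-1,-3]
  R2 -= 3·R0 → [0,1,2,1]
  R3 -= 1·R0 → [0,2,4,1]
  R2 -= -1·R1 → [0,0,1,-2]
  R3 -= -2·R1 → [0,0,2,-5]
  R3 -= 2·R2 → [0,0,0,-1]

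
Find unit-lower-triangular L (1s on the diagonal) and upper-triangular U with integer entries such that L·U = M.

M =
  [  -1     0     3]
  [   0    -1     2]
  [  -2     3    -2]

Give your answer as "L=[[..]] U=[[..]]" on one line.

  row1 -= 0·row0 → [0,-1,2]
  row2 -= 2·row0 → [0,3,-8]
  row2 -= -3·row1 → [0,0,-2]

L=[[1,0,0],[0,1,0],[2,-3,1]] U=[[-1,0,3],[0,-1,2],[0,0,-2]]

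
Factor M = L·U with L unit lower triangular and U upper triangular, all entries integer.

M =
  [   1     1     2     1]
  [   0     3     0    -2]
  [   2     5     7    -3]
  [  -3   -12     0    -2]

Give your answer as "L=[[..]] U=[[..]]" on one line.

  row1 -= 0·row0 → [0,3,0,-2]
  row2 -= 2·row0 → [0,3,3,-5]
  row3 -= -3·row0 → [0,-9,6,1]
  row2 -= 1·row1 → [0,0,3,-3]
  row3 -= -3·row1 → [0,0,6,-5]
  row3 -= 2·row2 → [0,0,0,1]

L=[[1,0,0,0],[0,1,0,0],[2,1,1,0],[-3,-3,2,1]] U=[[1,1,2,1],[0,3,0,-2],[0,0,3,-3],[0,0,0,1]]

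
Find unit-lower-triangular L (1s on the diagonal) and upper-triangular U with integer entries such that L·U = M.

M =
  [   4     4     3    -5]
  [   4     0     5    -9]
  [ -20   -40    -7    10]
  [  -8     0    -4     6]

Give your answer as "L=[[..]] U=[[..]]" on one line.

L=[[1,0,0,0],[1,1,0,0],[-5,5,1,0],[-2,-2,-3,1]] U=[[4,4,3,-5],[0,-4,2,-4],[0,0,-2,5],[0,0,0,3]]

  R1 -= 1·R0 → [0,-4,2,-4]
  R2 -= -5·R0 → [0,-20,8,-15]
  R3 -= -2·R0 → [0,8,2,-4]
  R2 -= 5·R1 → [0,0,-2,5]
  R3 -= -2·R1 → [0,0,6,-12]
  R3 -= -3·R2 → [0,0,0,3]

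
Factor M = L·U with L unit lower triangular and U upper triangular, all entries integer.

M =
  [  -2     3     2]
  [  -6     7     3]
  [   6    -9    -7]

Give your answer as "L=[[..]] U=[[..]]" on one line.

L=[[1,0,0],[3,1,0],[-3,0,1]] U=[[-2,3,2],[0,-2,-3],[0,0,-1]]

  R1 -= 3·R0 → [0,-2,-3]
  R2 -= -3·R0 → [0,0,-1]
  R2 -= 0·R1 → [0,0,-1]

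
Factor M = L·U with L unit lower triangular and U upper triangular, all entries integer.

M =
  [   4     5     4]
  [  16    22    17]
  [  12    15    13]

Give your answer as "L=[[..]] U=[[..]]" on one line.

  r1 -= 4·r0 → [0,2,1]
  r2 -= 3·r0 → [0,0,1]
  r2 -= 0·r1 → [0,0,1]

L=[[1,0,0],[4,1,0],[3,0,1]] U=[[4,5,4],[0,2,1],[0,0,1]]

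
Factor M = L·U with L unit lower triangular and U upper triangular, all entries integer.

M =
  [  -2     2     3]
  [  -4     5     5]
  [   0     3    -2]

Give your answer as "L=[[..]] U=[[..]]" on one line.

  R1 -= 2·R0 → [0,1,-1]
  R2 -= 0·R0 → [0,3,-2]
  R2 -= 3·R1 → [0,0,1]

L=[[1,0,0],[2,1,0],[0,3,1]] U=[[-2,2,3],[0,1,-1],[0,0,1]]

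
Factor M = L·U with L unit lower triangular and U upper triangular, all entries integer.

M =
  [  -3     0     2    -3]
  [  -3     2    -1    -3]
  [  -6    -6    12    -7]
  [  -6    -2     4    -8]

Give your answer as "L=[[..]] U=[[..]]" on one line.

  row1 -= 1·row0 → [0,2,-3,0]
  row2 -= 2·row0 → [0,-6,8,-1]
  row3 -= 2·row0 → [0,-2,0,-2]
  row2 -= -3·row1 → [0,0,-1,-1]
  row3 -= -1·row1 → [0,0,-3,-2]
  row3 -= 3·row2 → [0,0,0,1]

L=[[1,0,0,0],[1,1,0,0],[2,-3,1,0],[2,-1,3,1]] U=[[-3,0,2,-3],[0,2,-3,0],[0,0,-1,-1],[0,0,0,1]]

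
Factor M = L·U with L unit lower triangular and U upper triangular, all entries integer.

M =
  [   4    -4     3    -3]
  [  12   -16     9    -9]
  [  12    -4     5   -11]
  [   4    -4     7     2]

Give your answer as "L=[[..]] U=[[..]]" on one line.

  R1 -= 3·R0 → [0,-4,0,0]
  R2 -= 3·R0 → [0,8,-4,-2]
  R3 -= 1·R0 → [0,0,4,5]
  R2 -= -2·R1 → [0,0,-4,-2]
  R3 -= 0·R1 → [0,0,4,5]
  R3 -= -1·R2 → [0,0,0,3]

L=[[1,0,0,0],[3,1,0,0],[3,-2,1,0],[1,0,-1,1]] U=[[4,-4,3,-3],[0,-4,0,0],[0,0,-4,-2],[0,0,0,3]]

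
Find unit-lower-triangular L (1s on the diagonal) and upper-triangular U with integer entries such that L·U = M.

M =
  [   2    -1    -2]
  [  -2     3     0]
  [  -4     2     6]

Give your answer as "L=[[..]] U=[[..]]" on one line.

  row1 -= -1·row0 → [0,2,-2]
  row2 -= -2·row0 → [0,0,2]
  row2 -= 0·row1 → [0,0,2]

L=[[1,0,0],[-1,1,0],[-2,0,1]] U=[[2,-1,-2],[0,2,-2],[0,0,2]]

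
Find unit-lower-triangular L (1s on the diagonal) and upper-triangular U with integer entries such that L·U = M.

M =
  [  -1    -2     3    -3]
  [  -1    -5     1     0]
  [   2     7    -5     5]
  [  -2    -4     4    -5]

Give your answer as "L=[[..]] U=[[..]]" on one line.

  r1 -= 1·r0 → [0,-3,-2,3]
  r2 -= -2·r0 → [0,3,1,-1]
  r3 -= 2·r0 → [0,0,-2,1]
  r2 -= -1·r1 → [0,0,-1,2]
  r3 -= 0·r1 → [0,0,-2,1]
  r3 -= 2·r2 → [0,0,0,-3]

L=[[1,0,0,0],[1,1,0,0],[-2,-1,1,0],[2,0,2,1]] U=[[-1,-2,3,-3],[0,-3,-2,3],[0,0,-1,2],[0,0,0,-3]]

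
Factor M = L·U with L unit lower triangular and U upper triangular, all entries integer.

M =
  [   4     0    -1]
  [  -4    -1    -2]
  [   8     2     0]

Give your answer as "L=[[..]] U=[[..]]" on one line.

  r1 -= -1·r0 → [0,-1,-3]
  r2 -= 2·r0 → [0,2,2]
  r2 -= -2·r1 → [0,0,-4]

L=[[1,0,0],[-1,1,0],[2,-2,1]] U=[[4,0,-1],[0,-1,-3],[0,0,-4]]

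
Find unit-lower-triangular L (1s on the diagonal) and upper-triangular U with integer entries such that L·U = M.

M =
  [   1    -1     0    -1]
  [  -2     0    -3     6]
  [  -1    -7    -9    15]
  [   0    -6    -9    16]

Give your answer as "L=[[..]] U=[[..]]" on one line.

L=[[1,0,0,0],[-2,1,0,0],[-1,4,1,0],[0,3,0,1]] U=[[1,-1,0,-1],[0,-2,-3,4],[0,0,3,-2],[0,0,0,4]]

  R1 -= -2·R0 → [0,-2,-3,4]
  R2 -= -1·R0 → [0,-8,-9,14]
  R3 -= 0·R0 → [0,-6,-9,16]
  R2 -= 4·R1 → [0,0,3,-2]
  R3 -= 3·R1 → [0,0,0,4]
  R3 -= 0·R2 → [0,0,0,4]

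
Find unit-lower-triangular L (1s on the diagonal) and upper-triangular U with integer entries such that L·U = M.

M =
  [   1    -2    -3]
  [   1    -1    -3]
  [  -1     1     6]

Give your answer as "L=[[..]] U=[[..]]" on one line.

L=[[1,0,0],[1,1,0],[-1,-1,1]] U=[[1,-2,-3],[0,1,0],[0,0,3]]

  r1 -= 1·r0 → [0,1,0]
  r2 -= -1·r0 → [0,-1,3]
  r2 -= -1·r1 → [0,0,3]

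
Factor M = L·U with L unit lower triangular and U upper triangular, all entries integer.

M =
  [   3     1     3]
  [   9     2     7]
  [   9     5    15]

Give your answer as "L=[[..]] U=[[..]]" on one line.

L=[[1,0,0],[3,1,0],[3,-2,1]] U=[[3,1,3],[0,-1,-2],[0,0,2]]

  R1 -= 3·R0 → [0,-1,-2]
  R2 -= 3·R0 → [0,2,6]
  R2 -= -2·R1 → [0,0,2]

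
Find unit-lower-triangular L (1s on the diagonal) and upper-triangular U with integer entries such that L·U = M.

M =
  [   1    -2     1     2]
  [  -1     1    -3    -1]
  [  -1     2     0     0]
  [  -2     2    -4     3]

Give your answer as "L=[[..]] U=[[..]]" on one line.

  r1 -= -1·r0 → [0,-1,-2,1]
  r2 -= -1·r0 → [0,0,1,2]
  r3 -= -2·r0 → [0,-2,-2,7]
  r2 -= 0·r1 → [0,0,1,2]
  r3 -= 2·r1 → [0,0,2,5]
  r3 -= 2·r2 → [0,0,0,1]

L=[[1,0,0,0],[-1,1,0,0],[-1,0,1,0],[-2,2,2,1]] U=[[1,-2,1,2],[0,-1,-2,1],[0,0,1,2],[0,0,0,1]]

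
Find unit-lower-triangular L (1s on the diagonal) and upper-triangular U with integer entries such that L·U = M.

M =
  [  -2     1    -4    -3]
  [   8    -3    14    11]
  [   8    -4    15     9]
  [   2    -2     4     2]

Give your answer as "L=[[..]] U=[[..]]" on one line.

  row1 -= -4·row0 → [0,1,-2,-1]
  row2 -= -4·row0 → [0,0,-1,-3]
  row3 -= -1·row0 → [0,-1,0,-1]
  row2 -= 0·row1 → [0,0,-1,-3]
  row3 -= -1·row1 → [0,0,-2,-2]
  row3 -= 2·row2 → [0,0,0,4]

L=[[1,0,0,0],[-4,1,0,0],[-4,0,1,0],[-1,-1,2,1]] U=[[-2,1,-4,-3],[0,1,-2,-1],[0,0,-1,-3],[0,0,0,4]]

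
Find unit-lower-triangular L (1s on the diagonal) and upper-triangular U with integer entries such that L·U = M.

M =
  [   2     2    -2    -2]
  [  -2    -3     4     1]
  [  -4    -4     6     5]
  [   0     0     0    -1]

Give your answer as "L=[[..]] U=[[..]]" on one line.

  R1 -= -1·R0 → [0,-1,2,-1]
  R2 -= -2·R0 → [0,0,2,1]
  R3 -= 0·R0 → [0,0,0,-1]
  R2 -= 0·R1 → [0,0,2,1]
  R3 -= 0·R1 → [0,0,0,-1]
  R3 -= 0·R2 → [0,0,0,-1]

L=[[1,0,0,0],[-1,1,0,0],[-2,0,1,0],[0,0,0,1]] U=[[2,2,-2,-2],[0,-1,2,-1],[0,0,2,1],[0,0,0,-1]]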